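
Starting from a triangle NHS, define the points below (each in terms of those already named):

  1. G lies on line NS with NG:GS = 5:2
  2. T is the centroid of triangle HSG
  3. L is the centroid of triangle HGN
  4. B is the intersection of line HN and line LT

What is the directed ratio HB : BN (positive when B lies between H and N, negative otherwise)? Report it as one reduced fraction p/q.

HB:BN = 2

Set N = (0, 0), H = (1, 0), S = (0, 1); any affine frame gives the same invariant.
1. G lies on line NS with NG:GS = 5:2 ⇒ G = (0, 5/7)
2. T is the centroid of triangle HSG ⇒ T = (1/3, 4/7)
3. L is the centroid of triangle HGN ⇒ L = (1/3, 5/21)
4. B is the intersection of line HN and line LT ⇒ B = (1/3, 0)
B = H + t·(N−H) with t = 2/3, so HB:BN = t:(1−t) = 2/3:1/3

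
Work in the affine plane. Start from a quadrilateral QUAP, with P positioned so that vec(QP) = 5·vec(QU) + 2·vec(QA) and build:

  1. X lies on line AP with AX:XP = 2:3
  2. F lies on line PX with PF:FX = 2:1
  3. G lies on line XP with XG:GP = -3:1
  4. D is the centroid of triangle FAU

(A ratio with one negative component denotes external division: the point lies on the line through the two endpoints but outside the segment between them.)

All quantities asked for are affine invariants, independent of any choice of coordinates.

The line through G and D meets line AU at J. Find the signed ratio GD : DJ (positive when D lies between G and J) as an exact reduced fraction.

GD:DJ = 11/2

Work in coordinates with Q = (0, 0), U = (1, 0), A = (0, 1), P = (5, 2).
1. X lies on line AP with AX:XP = 2:3 ⇒ X = (2, 7/5)
2. F lies on line PX with PF:FX = 2:1 ⇒ F = (3, 8/5)
3. G lies on line XP with XG:GP = -3:1 ⇒ G = (13/2, 23/10)
4. D is the centroid of triangle FAU ⇒ D = (4/3, 13/15)
line GD meets AU at J = (13/33, 20/33)
D = G + t·(J−G) with t = 11/13, so GD:DJ = 11/13:2/13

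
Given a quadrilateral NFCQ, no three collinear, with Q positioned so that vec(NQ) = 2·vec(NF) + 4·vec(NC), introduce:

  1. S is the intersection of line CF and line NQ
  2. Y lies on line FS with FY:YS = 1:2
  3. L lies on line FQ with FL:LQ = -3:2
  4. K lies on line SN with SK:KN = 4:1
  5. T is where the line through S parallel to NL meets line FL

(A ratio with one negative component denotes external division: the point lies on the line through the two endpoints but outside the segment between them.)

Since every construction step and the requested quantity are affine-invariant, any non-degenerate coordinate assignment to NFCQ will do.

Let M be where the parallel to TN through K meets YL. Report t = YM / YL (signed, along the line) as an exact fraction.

t = 14/17

Assign N = (0, 0), F = (1, 0), C = (0, 1), Q = (2, 4) — the answer is frame-independent, so this choice is without loss of generality.
1. S is the intersection of line CF and line NQ ⇒ S = (1/3, 2/3)
2. Y lies on line FS with FY:YS = 1:2 ⇒ Y = (7/9, 2/9)
3. L lies on line FQ with FL:LQ = -3:2 ⇒ L = (4, 12)
4. K lies on line SN with SK:KN = 4:1 ⇒ K = (1/15, 2/15)
5. T is where the line through S parallel to NL meets line FL ⇒ T = (11/3, 32/3)
through K parallel to TN: direction (-11/3, -32/3); meets YL at M = (175/51, 506/51)
M = Y + t·(L−Y) with t = 14/17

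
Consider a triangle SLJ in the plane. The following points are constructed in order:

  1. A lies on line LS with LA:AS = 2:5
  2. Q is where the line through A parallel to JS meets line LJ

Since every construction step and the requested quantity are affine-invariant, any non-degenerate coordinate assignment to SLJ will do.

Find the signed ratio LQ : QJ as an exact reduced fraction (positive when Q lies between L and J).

Work in coordinates with S = (0, 0), L = (1, 0), J = (0, 1).
1. A lies on line LS with LA:AS = 2:5 ⇒ A = (5/7, 0)
2. Q is where the line through A parallel to JS meets line LJ ⇒ Q = (5/7, 2/7)
Q = L + t·(J−L) with t = 2/7, so LQ:QJ = t:(1−t) = 2/7:5/7

LQ:QJ = 2/5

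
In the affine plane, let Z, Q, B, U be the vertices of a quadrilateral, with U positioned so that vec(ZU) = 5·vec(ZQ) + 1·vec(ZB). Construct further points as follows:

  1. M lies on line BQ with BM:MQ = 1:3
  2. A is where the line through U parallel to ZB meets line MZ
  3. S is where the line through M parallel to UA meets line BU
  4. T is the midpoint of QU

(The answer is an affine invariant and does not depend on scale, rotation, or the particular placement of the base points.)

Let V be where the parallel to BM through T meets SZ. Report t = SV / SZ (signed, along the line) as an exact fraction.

Set Z = (0, 0), Q = (1, 0), B = (0, 1), U = (5, 1); any affine frame gives the same invariant.
1. M lies on line BQ with BM:MQ = 1:3 ⇒ M = (1/4, 3/4)
2. A is where the line through U parallel to ZB meets line MZ ⇒ A = (5, 15)
3. S is where the line through M parallel to UA meets line BU ⇒ S = (1/4, 1)
4. T is the midpoint of QU ⇒ T = (3, 1/2)
through T parallel to BM: direction (1/4, -1/4); meets SZ at V = (7/10, 14/5)
V = S + t·(Z−S) with t = -9/5

t = -9/5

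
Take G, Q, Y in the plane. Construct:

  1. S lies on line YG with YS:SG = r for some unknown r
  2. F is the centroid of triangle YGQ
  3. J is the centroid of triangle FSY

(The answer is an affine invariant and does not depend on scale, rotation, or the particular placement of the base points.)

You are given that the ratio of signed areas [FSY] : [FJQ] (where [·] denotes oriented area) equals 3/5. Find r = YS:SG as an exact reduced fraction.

r = 2/5

Set G = (0, 0), Q = (1, 0), Y = (0, 1); any affine frame gives the same invariant.
1. With YS:SG = r, write λ = r/(r+1) so S = Y + λ·(G−Y); S is affine-linear in λ
2. F is the centroid of triangle YGQ ⇒ F = (1/3, 1/3)
3. J is the centroid of triangle FSY ⇒ J is an affine combination of earlier points and hence also affine-linear in λ
Every point depending on S is an affine combination of S and λ-independent points, so each such coordinate is linear in λ; the λ² term in each signed area is a multiple of (G−Y)×(G−Y) = 0, so 2·[FSY] and 2·[FJQ] are each linear in λ. Evaluating at λ=0 and λ=1:
  2·[FSY] = -1/3·λ,   2·[FJQ] = 2/9·λ − 2/9
So [FSY]:[FJQ] = (-1/3·λ) / (2/9·λ − 2/9). Setting this equal to 3/5:
  -1/3·λ = 3/5·(2/9·λ − 2/9)  ⇒  λ = 2/7
Then r = λ/(1−λ) = (2/7)/(5/7) = 2/5. Check: with r = 2/5, S = (0, 5/7) and [FSY]:[FJQ] = 3/5 as required.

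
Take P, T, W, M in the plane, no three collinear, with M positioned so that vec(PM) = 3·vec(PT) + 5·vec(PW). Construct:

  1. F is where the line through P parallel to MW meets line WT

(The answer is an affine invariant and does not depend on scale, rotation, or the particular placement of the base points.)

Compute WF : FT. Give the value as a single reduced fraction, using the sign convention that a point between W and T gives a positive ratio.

Choose coordinates P = (0, 0), T = (1, 0), W = (0, 1), M = (3, 5).
1. F is where the line through P parallel to MW meets line WT ⇒ F = (3/7, 4/7)
F = W + t·(T−W) with t = 3/7, so WF:FT = t:(1−t) = 3/7:4/7

WF:FT = 3/4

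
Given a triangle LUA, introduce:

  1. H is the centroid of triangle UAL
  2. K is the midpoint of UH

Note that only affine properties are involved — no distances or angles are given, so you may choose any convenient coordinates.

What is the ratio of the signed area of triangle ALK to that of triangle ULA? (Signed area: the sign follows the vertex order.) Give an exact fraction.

Choose coordinates L = (0, 0), U = (1, 0), A = (0, 1).
1. H is the centroid of triangle UAL ⇒ H = (1/3, 1/3)
2. K is the midpoint of UH ⇒ K = (2/3, 1/6)
2·[ALK] = 2/3, 2·[ULA] = -1
[ALK]:[ULA] = 2/3:-1 = -2/3

[ALK]:[ULA] = -2/3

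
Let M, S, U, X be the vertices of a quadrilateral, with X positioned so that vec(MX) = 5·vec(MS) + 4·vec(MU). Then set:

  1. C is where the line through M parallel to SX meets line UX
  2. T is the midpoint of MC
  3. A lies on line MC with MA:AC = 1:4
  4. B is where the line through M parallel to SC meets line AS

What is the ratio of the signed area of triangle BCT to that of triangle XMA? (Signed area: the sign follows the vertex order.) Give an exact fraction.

[BCT]:[XMA] = 5/8

Work in coordinates with M = (0, 0), S = (1, 0), U = (0, 1), X = (5, 4).
1. C is where the line through M parallel to SX meets line UX ⇒ C = (5/2, 5/2)
2. T is the midpoint of MC ⇒ T = (5/4, 5/4)
3. A lies on line MC with MA:AC = 1:4 ⇒ A = (1/2, 1/2)
4. B is where the line through M parallel to SC meets line AS ⇒ B = (3/8, 5/8)
2·[BCT] = -5/16, 2·[XMA] = -1/2
[BCT]:[XMA] = -5/16:-1/2 = 5/8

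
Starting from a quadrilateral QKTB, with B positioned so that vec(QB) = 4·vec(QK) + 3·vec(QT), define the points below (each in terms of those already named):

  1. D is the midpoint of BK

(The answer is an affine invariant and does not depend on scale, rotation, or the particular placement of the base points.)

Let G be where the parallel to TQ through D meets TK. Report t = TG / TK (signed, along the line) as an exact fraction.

t = 5/2

Choose coordinates Q = (0, 0), K = (1, 0), T = (0, 1), B = (4, 3).
1. D is the midpoint of BK ⇒ D = (5/2, 3/2)
through D parallel to TQ: direction (0, -1); meets TK at G = (5/2, -3/2)
G = T + t·(K−T) with t = 5/2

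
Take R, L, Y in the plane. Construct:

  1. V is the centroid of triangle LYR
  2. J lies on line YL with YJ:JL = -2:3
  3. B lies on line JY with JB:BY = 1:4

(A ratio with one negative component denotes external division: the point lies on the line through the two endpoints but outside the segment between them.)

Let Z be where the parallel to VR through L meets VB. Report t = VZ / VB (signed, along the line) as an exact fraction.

t = -5/21

Choose coordinates R = (0, 0), L = (1, 0), Y = (0, 1).
1. V is the centroid of triangle LYR ⇒ V = (1/3, 1/3)
2. J lies on line YL with YJ:JL = -2:3 ⇒ J = (-2, 3)
3. B lies on line JY with JB:BY = 1:4 ⇒ B = (-8/5, 13/5)
through L parallel to VR: direction (-1/3, -1/3); meets VB at Z = (50/63, -13/63)
Z = V + t·(B−V) with t = -5/21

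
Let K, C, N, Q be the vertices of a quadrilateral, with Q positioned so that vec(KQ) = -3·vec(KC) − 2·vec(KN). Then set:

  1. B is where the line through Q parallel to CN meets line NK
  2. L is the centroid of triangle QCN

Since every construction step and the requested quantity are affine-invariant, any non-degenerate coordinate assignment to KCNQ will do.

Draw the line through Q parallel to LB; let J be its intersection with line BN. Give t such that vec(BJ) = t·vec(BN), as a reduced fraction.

t = -3

Set K = (0, 0), C = (1, 0), N = (0, 1), Q = (-3, -2); any affine frame gives the same invariant.
1. B is where the line through Q parallel to CN meets line NK ⇒ B = (0, -5)
2. L is the centroid of triangle QCN ⇒ L = (-2/3, -1/3)
through Q parallel to LB: direction (2/3, -14/3); meets BN at J = (0, -23)
J = B + t·(N−B) with t = -3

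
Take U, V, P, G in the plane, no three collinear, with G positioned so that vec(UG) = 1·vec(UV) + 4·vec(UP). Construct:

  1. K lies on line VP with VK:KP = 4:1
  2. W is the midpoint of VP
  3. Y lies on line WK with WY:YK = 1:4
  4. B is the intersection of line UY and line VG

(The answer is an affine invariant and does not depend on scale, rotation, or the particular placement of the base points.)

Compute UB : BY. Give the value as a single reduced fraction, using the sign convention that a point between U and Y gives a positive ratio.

UB:BY = -25/14

Work in coordinates with U = (0, 0), V = (1, 0), P = (0, 1), G = (1, 4).
1. K lies on line VP with VK:KP = 4:1 ⇒ K = (1/5, 4/5)
2. W is the midpoint of VP ⇒ W = (1/2, 1/2)
3. Y lies on line WK with WY:YK = 1:4 ⇒ Y = (11/25, 14/25)
4. B is the intersection of line UY and line VG ⇒ B = (1, 14/11)
B = U + t·(Y−U) with t = 25/11, so UB:BY = t:(1−t) = 25/11:-14/11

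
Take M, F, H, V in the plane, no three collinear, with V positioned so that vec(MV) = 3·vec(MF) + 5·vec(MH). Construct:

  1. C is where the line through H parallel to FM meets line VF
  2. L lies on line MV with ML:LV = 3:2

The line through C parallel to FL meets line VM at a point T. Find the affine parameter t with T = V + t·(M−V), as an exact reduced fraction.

t = 8/25

Work in coordinates with M = (0, 0), F = (1, 0), H = (0, 1), V = (3, 5).
1. C is where the line through H parallel to FM meets line VF ⇒ C = (7/5, 1)
2. L lies on line MV with ML:LV = 3:2 ⇒ L = (9/5, 3)
through C parallel to FL: direction (4/5, 3); meets VM at T = (51/25, 17/5)
T = V + t·(M−V) with t = 8/25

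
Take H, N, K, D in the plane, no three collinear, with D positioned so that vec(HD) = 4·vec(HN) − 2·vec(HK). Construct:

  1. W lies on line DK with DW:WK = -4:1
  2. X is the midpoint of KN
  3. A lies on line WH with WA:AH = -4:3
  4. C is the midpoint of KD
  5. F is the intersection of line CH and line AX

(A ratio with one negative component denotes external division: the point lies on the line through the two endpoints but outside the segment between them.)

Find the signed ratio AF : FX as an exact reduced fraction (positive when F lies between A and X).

Assign H = (0, 0), N = (1, 0), K = (0, 1), D = (4, -2) — the answer is frame-independent, so this choice is without loss of generality.
1. W lies on line DK with DW:WK = -4:1 ⇒ W = (-4/3, 2)
2. X is the midpoint of KN ⇒ X = (1/2, 1/2)
3. A lies on line WH with WA:AH = -4:3 ⇒ A = (4, -6)
4. C is the midpoint of KD ⇒ C = (2, -1/2)
5. F is the intersection of line CH and line AX ⇒ F = (8/9, -2/9)
F = A + t·(X−A) with t = 8/9, so AF:FX = t:(1−t) = 8/9:1/9

AF:FX = 8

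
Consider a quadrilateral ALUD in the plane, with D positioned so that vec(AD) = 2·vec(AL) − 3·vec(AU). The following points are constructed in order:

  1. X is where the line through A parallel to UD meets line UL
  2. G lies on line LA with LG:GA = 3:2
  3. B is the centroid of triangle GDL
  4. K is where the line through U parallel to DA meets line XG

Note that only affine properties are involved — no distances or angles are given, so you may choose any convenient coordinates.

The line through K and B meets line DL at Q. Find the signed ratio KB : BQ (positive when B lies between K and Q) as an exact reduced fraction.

KB:BQ = -38/3

Assign A = (0, 0), L = (1, 0), U = (0, 1), D = (2, -3) — the answer is frame-independent, so this choice is without loss of generality.
1. X is where the line through A parallel to UD meets line UL ⇒ X = (-1, 2)
2. G lies on line LA with LG:GA = 3:2 ⇒ G = (2/5, 0)
3. B is the centroid of triangle GDL ⇒ B = (17/15, -1)
4. K is where the line through U parallel to DA meets line XG ⇒ K = (6, -8)
line KB meets DL at Q = (173/114, -59/38)
B = K + t·(Q−K) with t = 38/35, so KB:BQ = 38/35:-3/35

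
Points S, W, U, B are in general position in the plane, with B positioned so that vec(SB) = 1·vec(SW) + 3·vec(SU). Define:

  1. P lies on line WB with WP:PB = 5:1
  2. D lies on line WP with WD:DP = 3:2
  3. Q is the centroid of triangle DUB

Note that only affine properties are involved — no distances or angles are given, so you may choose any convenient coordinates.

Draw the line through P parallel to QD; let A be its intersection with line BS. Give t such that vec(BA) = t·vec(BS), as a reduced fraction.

t = 1/8

Work in coordinates with S = (0, 0), W = (1, 0), U = (0, 1), B = (1, 3).
1. P lies on line WB with WP:PB = 5:1 ⇒ P = (1, 5/2)
2. D lies on line WP with WD:DP = 3:2 ⇒ D = (1, 3/2)
3. Q is the centroid of triangle DUB ⇒ Q = (2/3, 11/6)
through P parallel to QD: direction (1/3, -1/3); meets BS at A = (7/8, 21/8)
A = B + t·(S−B) with t = 1/8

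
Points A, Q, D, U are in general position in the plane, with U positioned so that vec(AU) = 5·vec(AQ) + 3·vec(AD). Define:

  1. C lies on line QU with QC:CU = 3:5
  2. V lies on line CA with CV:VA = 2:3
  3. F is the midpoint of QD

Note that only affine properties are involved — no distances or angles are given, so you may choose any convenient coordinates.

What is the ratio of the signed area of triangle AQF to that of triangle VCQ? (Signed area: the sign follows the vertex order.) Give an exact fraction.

Choose coordinates A = (0, 0), Q = (1, 0), D = (0, 1), U = (5, 3).
1. C lies on line QU with QC:CU = 3:5 ⇒ C = (5/2, 9/8)
2. V lies on line CA with CV:VA = 2:3 ⇒ V = (3/2, 27/40)
3. F is the midpoint of QD ⇒ F = (1/2, 1/2)
2·[AQF] = 1/2, 2·[VCQ] = -9/20
[AQF]:[VCQ] = 1/2:-9/20 = -10/9

[AQF]:[VCQ] = -10/9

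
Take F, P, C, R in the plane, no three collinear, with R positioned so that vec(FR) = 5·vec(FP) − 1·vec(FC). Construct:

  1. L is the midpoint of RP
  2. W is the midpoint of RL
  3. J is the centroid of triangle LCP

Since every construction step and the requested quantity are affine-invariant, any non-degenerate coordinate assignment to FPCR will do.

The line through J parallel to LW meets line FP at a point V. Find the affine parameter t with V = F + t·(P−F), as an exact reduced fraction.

t = 2

Set F = (0, 0), P = (1, 0), C = (0, 1), R = (5, -1); any affine frame gives the same invariant.
1. L is the midpoint of RP ⇒ L = (3, -1/2)
2. W is the midpoint of RL ⇒ W = (4, -3/4)
3. J is the centroid of triangle LCP ⇒ J = (4/3, 1/6)
through J parallel to LW: direction (1, -1/4); meets FP at V = (2, 0)
V = F + t·(P−F) with t = 2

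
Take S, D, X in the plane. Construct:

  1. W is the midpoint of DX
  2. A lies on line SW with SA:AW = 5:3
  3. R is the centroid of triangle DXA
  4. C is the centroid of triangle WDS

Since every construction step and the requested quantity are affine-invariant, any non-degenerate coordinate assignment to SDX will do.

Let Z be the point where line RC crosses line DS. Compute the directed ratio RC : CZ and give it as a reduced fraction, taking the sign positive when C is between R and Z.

RC:CZ = 13/8

Choose coordinates S = (0, 0), D = (1, 0), X = (0, 1).
1. W is the midpoint of DX ⇒ W = (1/2, 1/2)
2. A lies on line SW with SA:AW = 5:3 ⇒ A = (5/16, 5/16)
3. R is the centroid of triangle DXA ⇒ R = (7/16, 7/16)
4. C is the centroid of triangle WDS ⇒ C = (1/2, 1/6)
line RC meets DS at Z = (7/13, 0)
C = R + t·(Z−R) with t = 13/21, so RC:CZ = 13/21:8/21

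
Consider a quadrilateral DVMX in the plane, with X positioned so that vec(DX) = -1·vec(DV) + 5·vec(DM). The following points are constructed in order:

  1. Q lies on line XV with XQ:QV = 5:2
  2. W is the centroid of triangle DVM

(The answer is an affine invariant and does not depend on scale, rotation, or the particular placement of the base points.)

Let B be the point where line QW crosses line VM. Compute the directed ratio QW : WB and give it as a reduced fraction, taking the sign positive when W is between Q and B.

QW:WB = -25/7

Work in coordinates with D = (0, 0), V = (1, 0), M = (0, 1), X = (-1, 5).
1. Q lies on line XV with XQ:QV = 5:2 ⇒ Q = (3/7, 10/7)
2. W is the centroid of triangle DVM ⇒ W = (1/3, 1/3)
line QW meets VM at B = (9/25, 16/25)
W = Q + t·(B−Q) with t = 25/18, so QW:WB = 25/18:-7/18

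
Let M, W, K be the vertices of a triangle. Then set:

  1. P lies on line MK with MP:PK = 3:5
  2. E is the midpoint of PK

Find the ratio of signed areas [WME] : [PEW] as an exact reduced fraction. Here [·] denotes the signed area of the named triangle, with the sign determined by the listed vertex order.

Choose coordinates M = (0, 0), W = (1, 0), K = (0, 1).
1. P lies on line MK with MP:PK = 3:5 ⇒ P = (0, 3/8)
2. E is the midpoint of PK ⇒ E = (0, 11/16)
2·[WME] = -11/16, 2·[PEW] = -5/16
[WME]:[PEW] = -11/16:-5/16 = 11/5

[WME]:[PEW] = 11/5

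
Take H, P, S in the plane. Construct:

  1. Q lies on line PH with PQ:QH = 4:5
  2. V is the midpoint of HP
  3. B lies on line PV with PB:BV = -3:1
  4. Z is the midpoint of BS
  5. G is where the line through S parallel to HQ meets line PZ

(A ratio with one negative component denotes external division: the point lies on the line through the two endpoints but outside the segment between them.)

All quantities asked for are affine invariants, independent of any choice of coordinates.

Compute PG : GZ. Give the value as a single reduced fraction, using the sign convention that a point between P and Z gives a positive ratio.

Choose coordinates H = (0, 0), P = (1, 0), S = (0, 1).
1. Q lies on line PH with PQ:QH = 4:5 ⇒ Q = (5/9, 0)
2. V is the midpoint of HP ⇒ V = (1/2, 0)
3. B lies on line PV with PB:BV = -3:1 ⇒ B = (1/4, 0)
4. Z is the midpoint of BS ⇒ Z = (1/8, 1/2)
5. G is where the line through S parallel to HQ meets line PZ ⇒ G = (-3/4, 1)
G = P + t·(Z−P) with t = 2, so PG:GZ = t:(1−t) = 2:-1

PG:GZ = -2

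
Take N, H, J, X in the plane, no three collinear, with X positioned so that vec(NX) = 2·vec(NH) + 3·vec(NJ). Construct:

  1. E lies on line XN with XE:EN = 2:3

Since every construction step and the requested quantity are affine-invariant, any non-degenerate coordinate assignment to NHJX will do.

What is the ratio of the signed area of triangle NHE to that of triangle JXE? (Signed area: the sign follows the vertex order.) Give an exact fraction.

Assign N = (0, 0), H = (1, 0), J = (0, 1), X = (2, 3) — the answer is frame-independent, so this choice is without loss of generality.
1. E lies on line XN with XE:EN = 2:3 ⇒ E = (6/5, 9/5)
2·[NHE] = 9/5, 2·[JXE] = -4/5
[NHE]:[JXE] = 9/5:-4/5 = -9/4

[NHE]:[JXE] = -9/4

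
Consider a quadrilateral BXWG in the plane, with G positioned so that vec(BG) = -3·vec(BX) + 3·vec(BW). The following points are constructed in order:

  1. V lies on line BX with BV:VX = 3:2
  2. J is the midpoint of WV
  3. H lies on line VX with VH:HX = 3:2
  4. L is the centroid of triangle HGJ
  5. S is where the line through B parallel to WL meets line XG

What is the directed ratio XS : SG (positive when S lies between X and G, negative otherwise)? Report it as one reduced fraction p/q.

Assign B = (0, 0), X = (1, 0), W = (0, 1), G = (-3, 3) — the answer is frame-independent, so this choice is without loss of generality.
1. V lies on line BX with BV:VX = 3:2 ⇒ V = (3/5, 0)
2. J is the midpoint of WV ⇒ J = (3/10, 1/2)
3. H lies on line VX with VH:HX = 3:2 ⇒ H = (21/25, 0)
4. L is the centroid of triangle HGJ ⇒ L = (-31/50, 7/6)
5. S is where the line through B parallel to WL meets line XG ⇒ S = (279/179, -75/179)
S = X + t·(G−X) with t = -25/179, so XS:SG = t:(1−t) = -25/179:204/179

XS:SG = -25/204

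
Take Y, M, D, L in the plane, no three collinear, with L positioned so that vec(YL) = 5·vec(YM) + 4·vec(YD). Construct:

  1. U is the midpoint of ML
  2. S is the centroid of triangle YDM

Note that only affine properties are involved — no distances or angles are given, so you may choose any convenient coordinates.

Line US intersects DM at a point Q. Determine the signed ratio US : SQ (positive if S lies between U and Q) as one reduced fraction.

US:SQ = -13

Choose coordinates Y = (0, 0), M = (1, 0), D = (0, 1), L = (5, 4).
1. U is the midpoint of ML ⇒ U = (3, 2)
2. S is the centroid of triangle YDM ⇒ S = (1/3, 1/3)
line US meets DM at Q = (7/13, 6/13)
S = U + t·(Q−U) with t = 13/12, so US:SQ = 13/12:-1/12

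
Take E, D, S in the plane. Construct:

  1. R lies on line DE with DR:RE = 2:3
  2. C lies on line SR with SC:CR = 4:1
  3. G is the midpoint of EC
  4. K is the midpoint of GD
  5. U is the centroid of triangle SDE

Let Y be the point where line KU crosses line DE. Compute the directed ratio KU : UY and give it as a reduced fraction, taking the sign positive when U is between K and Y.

Set E = (0, 0), D = (1, 0), S = (0, 1); any affine frame gives the same invariant.
1. R lies on line DE with DR:RE = 2:3 ⇒ R = (3/5, 0)
2. C lies on line SR with SC:CR = 4:1 ⇒ C = (12/25, 1/5)
3. G is the midpoint of EC ⇒ G = (6/25, 1/10)
4. K is the midpoint of GD ⇒ K = (31/50, 1/20)
5. U is the centroid of triangle SDE ⇒ U = (1/3, 1/3)
line KU meets DE at Y = (57/85, 0)
U = K + t·(Y−K) with t = -17/3, so KU:UY = -17/3:20/3

KU:UY = -17/20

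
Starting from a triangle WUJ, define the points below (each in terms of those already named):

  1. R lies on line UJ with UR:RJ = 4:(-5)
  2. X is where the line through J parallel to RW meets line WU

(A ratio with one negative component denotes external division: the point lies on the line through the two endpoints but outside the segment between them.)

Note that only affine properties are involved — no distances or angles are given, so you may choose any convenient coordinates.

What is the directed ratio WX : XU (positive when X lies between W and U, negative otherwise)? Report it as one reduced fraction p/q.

WX:XU = -5

Work in coordinates with W = (0, 0), U = (1, 0), J = (0, 1).
1. R lies on line UJ with UR:RJ = 4:(-5) ⇒ R = (5, -4)
2. X is where the line through J parallel to RW meets line WU ⇒ X = (5/4, 0)
X = W + t·(U−W) with t = 5/4, so WX:XU = t:(1−t) = 5/4:-1/4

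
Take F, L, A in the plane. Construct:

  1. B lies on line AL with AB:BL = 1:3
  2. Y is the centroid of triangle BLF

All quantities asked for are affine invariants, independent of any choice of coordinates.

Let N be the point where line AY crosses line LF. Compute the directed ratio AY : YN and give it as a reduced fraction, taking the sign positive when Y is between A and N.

AY:YN = 3

Work in coordinates with F = (0, 0), L = (1, 0), A = (0, 1).
1. B lies on line AL with AB:BL = 1:3 ⇒ B = (1/4, 3/4)
2. Y is the centroid of triangle BLF ⇒ Y = (5/12, 1/4)
line AY meets LF at N = (5/9, 0)
Y = A + t·(N−A) with t = 3/4, so AY:YN = 3/4:1/4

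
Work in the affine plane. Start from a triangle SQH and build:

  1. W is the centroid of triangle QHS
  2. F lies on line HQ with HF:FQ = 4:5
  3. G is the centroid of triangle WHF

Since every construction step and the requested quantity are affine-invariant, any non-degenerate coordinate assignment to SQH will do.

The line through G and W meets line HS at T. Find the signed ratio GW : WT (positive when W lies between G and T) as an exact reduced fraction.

Choose coordinates S = (0, 0), Q = (1, 0), H = (0, 1).
1. W is the centroid of triangle QHS ⇒ W = (1/3, 1/3)
2. F lies on line HQ with HF:FQ = 4:5 ⇒ F = (4/9, 5/9)
3. G is the centroid of triangle WHF ⇒ G = (7/27, 17/27)
line GW meets HS at T = (0, 5/3)
W = G + t·(T−G) with t = -2/7, so GW:WT = -2/7:9/7

GW:WT = -2/9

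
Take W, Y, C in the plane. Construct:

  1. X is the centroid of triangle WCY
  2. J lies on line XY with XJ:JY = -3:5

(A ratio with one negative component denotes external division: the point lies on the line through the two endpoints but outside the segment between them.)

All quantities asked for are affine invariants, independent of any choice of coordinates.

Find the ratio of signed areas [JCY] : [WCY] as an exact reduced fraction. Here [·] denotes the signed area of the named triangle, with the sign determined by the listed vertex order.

Assign W = (0, 0), Y = (1, 0), C = (0, 1) — the answer is frame-independent, so this choice is without loss of generality.
1. X is the centroid of triangle WCY ⇒ X = (1/3, 1/3)
2. J lies on line XY with XJ:JY = -3:5 ⇒ J = (-2/3, 5/6)
2·[JCY] = -5/6, 2·[WCY] = -1
[JCY]:[WCY] = -5/6:-1 = 5/6

[JCY]:[WCY] = 5/6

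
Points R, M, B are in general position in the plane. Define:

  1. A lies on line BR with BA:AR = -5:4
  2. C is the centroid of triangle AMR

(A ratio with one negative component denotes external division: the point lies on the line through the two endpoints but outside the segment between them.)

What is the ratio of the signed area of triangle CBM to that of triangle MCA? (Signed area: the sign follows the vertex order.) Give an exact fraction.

Assign R = (0, 0), M = (1, 0), B = (0, 1) — the answer is frame-independent, so this choice is without loss of generality.
1. A lies on line BR with BA:AR = -5:4 ⇒ A = (0, -4)
2. C is the centroid of triangle AMR ⇒ C = (1/3, -4/3)
2·[CBM] = -2, 2·[MCA] = 4/3
[CBM]:[MCA] = -2:4/3 = -3/2

[CBM]:[MCA] = -3/2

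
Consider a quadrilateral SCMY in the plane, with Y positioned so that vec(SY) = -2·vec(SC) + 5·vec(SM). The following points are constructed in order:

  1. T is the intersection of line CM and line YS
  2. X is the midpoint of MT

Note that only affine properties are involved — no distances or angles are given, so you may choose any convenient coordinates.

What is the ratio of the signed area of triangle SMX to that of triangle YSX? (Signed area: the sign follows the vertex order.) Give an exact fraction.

Assign S = (0, 0), C = (1, 0), M = (0, 1), Y = (-2, 5) — the answer is frame-independent, so this choice is without loss of generality.
1. T is the intersection of line CM and line YS ⇒ T = (-2/3, 5/3)
2. X is the midpoint of MT ⇒ X = (-1/3, 4/3)
2·[SMX] = 1/3, 2·[YSX] = 1
[SMX]:[YSX] = 1/3:1 = 1/3

[SMX]:[YSX] = 1/3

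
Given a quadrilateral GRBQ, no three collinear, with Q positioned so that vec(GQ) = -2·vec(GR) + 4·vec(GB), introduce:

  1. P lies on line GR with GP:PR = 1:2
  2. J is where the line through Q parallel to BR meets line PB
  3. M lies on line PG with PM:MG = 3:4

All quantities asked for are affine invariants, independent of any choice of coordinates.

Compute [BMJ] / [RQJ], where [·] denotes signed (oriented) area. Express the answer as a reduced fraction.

Choose coordinates G = (0, 0), R = (1, 0), B = (0, 1), Q = (-2, 4).
1. P lies on line GR with GP:PR = 1:2 ⇒ P = (1/3, 0)
2. J is where the line through Q parallel to BR meets line PB ⇒ J = (-1/2, 5/2)
3. M lies on line PG with PM:MG = 3:4 ⇒ M = (4/21, 0)
2·[BMJ] = -3/14, 2·[RQJ] = -3/2
[BMJ]:[RQJ] = -3/14:-3/2 = 1/7

[BMJ]:[RQJ] = 1/7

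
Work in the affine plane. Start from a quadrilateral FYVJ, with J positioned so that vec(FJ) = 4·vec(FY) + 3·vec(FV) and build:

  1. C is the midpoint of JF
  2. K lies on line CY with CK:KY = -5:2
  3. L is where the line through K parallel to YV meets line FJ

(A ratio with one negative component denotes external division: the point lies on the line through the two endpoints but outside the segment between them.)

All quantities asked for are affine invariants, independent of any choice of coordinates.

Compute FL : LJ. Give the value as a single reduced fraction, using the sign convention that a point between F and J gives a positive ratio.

Work in coordinates with F = (0, 0), Y = (1, 0), V = (0, 1), J = (4, 3).
1. C is the midpoint of JF ⇒ C = (2, 3/2)
2. K lies on line CY with CK:KY = -5:2 ⇒ K = (1/3, -1)
3. L is where the line through K parallel to YV meets line FJ ⇒ L = (-8/21, -2/7)
L = F + t·(J−F) with t = -2/21, so FL:LJ = t:(1−t) = -2/21:23/21

FL:LJ = -2/23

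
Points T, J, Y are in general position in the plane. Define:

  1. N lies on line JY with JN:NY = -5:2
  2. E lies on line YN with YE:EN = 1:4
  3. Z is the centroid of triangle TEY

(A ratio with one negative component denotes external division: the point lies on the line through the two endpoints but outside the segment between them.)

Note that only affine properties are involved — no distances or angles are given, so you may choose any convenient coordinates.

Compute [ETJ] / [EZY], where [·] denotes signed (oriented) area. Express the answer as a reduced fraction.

[ETJ]:[EZY] = 51/2

Set T = (0, 0), J = (1, 0), Y = (0, 1); any affine frame gives the same invariant.
1. N lies on line JY with JN:NY = -5:2 ⇒ N = (-2/3, 5/3)
2. E lies on line YN with YE:EN = 1:4 ⇒ E = (-2/15, 17/15)
3. Z is the centroid of triangle TEY ⇒ Z = (-2/45, 32/45)
2·[ETJ] = 17/15, 2·[EZY] = 2/45
[ETJ]:[EZY] = 17/15:2/45 = 51/2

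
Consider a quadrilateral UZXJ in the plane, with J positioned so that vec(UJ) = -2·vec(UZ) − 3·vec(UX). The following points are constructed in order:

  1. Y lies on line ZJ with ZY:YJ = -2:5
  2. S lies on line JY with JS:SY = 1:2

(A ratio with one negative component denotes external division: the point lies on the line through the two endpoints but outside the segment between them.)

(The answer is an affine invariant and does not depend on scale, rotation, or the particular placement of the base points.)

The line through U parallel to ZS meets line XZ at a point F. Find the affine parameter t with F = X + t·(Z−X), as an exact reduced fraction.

t = 1/2

Choose coordinates U = (0, 0), Z = (1, 0), X = (0, 1), J = (-2, -3).
1. Y lies on line ZJ with ZY:YJ = -2:5 ⇒ Y = (3, 2)
2. S lies on line JY with JS:SY = 1:2 ⇒ S = (-1/3, -4/3)
through U parallel to ZS: direction (-4/3, -4/3); meets XZ at F = (1/2, 1/2)
F = X + t·(Z−X) with t = 1/2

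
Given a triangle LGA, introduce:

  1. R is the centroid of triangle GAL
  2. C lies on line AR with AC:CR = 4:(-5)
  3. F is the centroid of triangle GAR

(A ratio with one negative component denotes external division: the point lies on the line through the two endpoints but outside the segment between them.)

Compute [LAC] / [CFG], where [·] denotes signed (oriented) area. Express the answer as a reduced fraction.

Work in coordinates with L = (0, 0), G = (1, 0), A = (0, 1).
1. R is the centroid of triangle GAL ⇒ R = (1/3, 1/3)
2. C lies on line AR with AC:CR = 4:(-5) ⇒ C = (-4/3, 11/3)
3. F is the centroid of triangle GAR ⇒ F = (4/9, 4/9)
2·[LAC] = 4/3, 2·[CFG] = 1
[LAC]:[CFG] = 4/3:1 = 4/3

[LAC]:[CFG] = 4/3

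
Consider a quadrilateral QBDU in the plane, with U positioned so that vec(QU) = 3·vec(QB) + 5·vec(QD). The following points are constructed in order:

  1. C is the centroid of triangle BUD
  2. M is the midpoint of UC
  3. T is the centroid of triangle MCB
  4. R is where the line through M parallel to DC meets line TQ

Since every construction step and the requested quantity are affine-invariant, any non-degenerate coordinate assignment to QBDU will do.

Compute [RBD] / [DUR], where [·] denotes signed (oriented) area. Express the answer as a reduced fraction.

Work in coordinates with Q = (0, 0), B = (1, 0), D = (0, 1), U = (3, 5).
1. C is the centroid of triangle BUD ⇒ C = (4/3, 2)
2. M is the midpoint of UC ⇒ M = (13/6, 7/2)
3. T is the centroid of triangle MCB ⇒ T = (3/2, 11/6)
4. R is where the line through M parallel to DC meets line TQ ⇒ R = (135/34, 165/34)
2·[RBD] = -133/17, 2·[DUR] = -147/34
[RBD]:[DUR] = -133/17:-147/34 = 38/21

[RBD]:[DUR] = 38/21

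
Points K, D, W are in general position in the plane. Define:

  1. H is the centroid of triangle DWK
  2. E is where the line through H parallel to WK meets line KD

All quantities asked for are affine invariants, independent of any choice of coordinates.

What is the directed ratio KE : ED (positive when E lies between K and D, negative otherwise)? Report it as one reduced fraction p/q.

Assign K = (0, 0), D = (1, 0), W = (0, 1) — the answer is frame-independent, so this choice is without loss of generality.
1. H is the centroid of triangle DWK ⇒ H = (1/3, 1/3)
2. E is where the line through H parallel to WK meets line KD ⇒ E = (1/3, 0)
E = K + t·(D−K) with t = 1/3, so KE:ED = t:(1−t) = 1/3:2/3

KE:ED = 1/2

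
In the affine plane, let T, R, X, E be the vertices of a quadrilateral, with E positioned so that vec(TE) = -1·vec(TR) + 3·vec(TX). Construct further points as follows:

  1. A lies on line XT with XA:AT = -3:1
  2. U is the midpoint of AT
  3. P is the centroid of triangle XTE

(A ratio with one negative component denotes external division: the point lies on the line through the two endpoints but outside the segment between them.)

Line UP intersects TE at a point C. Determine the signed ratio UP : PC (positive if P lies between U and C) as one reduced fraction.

UP:PC = -7/4

Work in coordinates with T = (0, 0), R = (1, 0), X = (0, 1), E = (-1, 3).
1. A lies on line XT with XA:AT = -3:1 ⇒ A = (0, -1/2)
2. U is the midpoint of AT ⇒ U = (0, -1/4)
3. P is the centroid of triangle XTE ⇒ P = (-1/3, 4/3)
line UP meets TE at C = (-1/7, 3/7)
P = U + t·(C−U) with t = 7/3, so UP:PC = 7/3:-4/3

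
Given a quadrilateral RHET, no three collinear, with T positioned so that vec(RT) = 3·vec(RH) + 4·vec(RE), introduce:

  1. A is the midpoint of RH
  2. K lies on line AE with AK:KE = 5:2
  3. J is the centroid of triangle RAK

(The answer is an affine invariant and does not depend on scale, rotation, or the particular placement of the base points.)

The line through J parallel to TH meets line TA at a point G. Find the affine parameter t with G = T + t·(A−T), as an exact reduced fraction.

Set R = (0, 0), H = (1, 0), E = (0, 1), T = (3, 4); any affine frame gives the same invariant.
1. A is the midpoint of RH ⇒ A = (1/2, 0)
2. K lies on line AE with AK:KE = 5:2 ⇒ K = (1/7, 5/7)
3. J is the centroid of triangle RAK ⇒ J = (3/14, 5/21)
through J parallel to TH: direction (-2, -4); meets TA at G = (-32/21, -68/21)
G = T + t·(A−T) with t = 38/21

t = 38/21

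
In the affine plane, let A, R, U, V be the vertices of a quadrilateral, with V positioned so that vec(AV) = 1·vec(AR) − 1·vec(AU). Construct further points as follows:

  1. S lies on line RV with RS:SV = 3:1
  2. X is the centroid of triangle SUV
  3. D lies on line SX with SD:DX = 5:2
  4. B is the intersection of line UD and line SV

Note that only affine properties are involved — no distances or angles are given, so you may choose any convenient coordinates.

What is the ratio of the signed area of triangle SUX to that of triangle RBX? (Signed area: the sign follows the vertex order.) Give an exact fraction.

Set A = (0, 0), R = (1, 0), U = (0, 1), V = (1, -1); any affine frame gives the same invariant.
1. S lies on line RV with RS:SV = 3:1 ⇒ S = (1, -3/4)
2. X is the centroid of triangle SUV ⇒ X = (2/3, -1/4)
3. D lies on line SX with SD:DX = 5:2 ⇒ D = (16/21, -11/28)
4. B is the intersection of line UD and line SV ⇒ B = (1, -53/64)
2·[SUX] = 1/12, 2·[RBX] = -53/192
[SUX]:[RBX] = 1/12:-53/192 = -16/53

[SUX]:[RBX] = -16/53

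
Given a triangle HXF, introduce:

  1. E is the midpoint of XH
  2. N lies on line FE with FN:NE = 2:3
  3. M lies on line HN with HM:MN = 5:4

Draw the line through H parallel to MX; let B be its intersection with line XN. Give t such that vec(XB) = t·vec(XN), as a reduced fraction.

Choose coordinates H = (0, 0), X = (1, 0), F = (0, 1).
1. E is the midpoint of XH ⇒ E = (1/2, 0)
2. N lies on line FE with FN:NE = 2:3 ⇒ N = (1/5, 3/5)
3. M lies on line HN with HM:MN = 5:4 ⇒ M = (1/9, 1/3)
through H parallel to MX: direction (8/9, -1/3); meets XN at B = (2, -3/4)
B = X + t·(N−X) with t = -5/4

t = -5/4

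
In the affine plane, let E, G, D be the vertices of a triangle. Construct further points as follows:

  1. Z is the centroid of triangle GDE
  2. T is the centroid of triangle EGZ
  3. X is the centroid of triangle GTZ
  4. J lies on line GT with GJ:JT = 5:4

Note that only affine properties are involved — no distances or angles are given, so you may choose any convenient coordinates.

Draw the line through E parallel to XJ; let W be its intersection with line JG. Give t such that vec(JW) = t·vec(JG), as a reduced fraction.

Set E = (0, 0), G = (1, 0), D = (0, 1); any affine frame gives the same invariant.
1. Z is the centroid of triangle GDE ⇒ Z = (1/3, 1/3)
2. T is the centroid of triangle EGZ ⇒ T = (4/9, 1/9)
3. X is the centroid of triangle GTZ ⇒ X = (16/27, 4/27)
4. J lies on line GT with GJ:JT = 5:4 ⇒ J = (56/81, 5/81)
through E parallel to XJ: direction (8/81, -7/81); meets JG at W = (-8/27, 7/27)
W = J + t·(G−J) with t = -16/5

t = -16/5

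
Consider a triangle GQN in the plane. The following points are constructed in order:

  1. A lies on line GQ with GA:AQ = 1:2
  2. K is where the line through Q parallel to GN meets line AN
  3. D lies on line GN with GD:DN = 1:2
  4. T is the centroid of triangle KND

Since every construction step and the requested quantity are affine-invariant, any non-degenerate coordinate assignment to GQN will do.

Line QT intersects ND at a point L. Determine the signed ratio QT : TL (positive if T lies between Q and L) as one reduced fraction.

QT:TL = 2

Work in coordinates with G = (0, 0), Q = (1, 0), N = (0, 1).
1. A lies on line GQ with GA:AQ = 1:2 ⇒ A = (1/3, 0)
2. K is where the line through Q parallel to GN meets line AN ⇒ K = (1, -2)
3. D lies on line GN with GD:DN = 1:2 ⇒ D = (0, 1/3)
4. T is the centroid of triangle KND ⇒ T = (1/3, -2/9)
line QT meets ND at L = (0, -1/3)
T = Q + t·(L−Q) with t = 2/3, so QT:TL = 2/3:1/3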